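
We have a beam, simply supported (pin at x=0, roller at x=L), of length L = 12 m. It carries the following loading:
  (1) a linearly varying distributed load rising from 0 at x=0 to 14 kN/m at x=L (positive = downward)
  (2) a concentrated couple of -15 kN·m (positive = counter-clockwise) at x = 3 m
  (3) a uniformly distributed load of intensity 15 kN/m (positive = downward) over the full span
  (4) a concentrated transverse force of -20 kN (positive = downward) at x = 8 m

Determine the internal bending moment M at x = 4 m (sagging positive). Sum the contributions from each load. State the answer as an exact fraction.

M(4) = 2906/9 kN·m

Load 1 — triangular load w₀=14 kN/m (0→w₀ over full span):
  M_1 = w₀Lx/6 - w₀x³/(6L) = 14·12·4/6 - 14·4³/(6·12) = 896/9 kN·m
Load 2 — applied couple M₀=-15 kN·m at a=3 m (b=L-a=9):
  M_2 = M₀x/L - M₀  [x>a] = (-15)·4/12 - (-15) = 10 kN·m
Load 3 — uniform load w=15 kN/m over full span:
  M_3 = wx(L-x)/2 = 15·4·(12-4)/2 = 240 kN·m
Load 4 — point force P=-20 kN at a=8 m (b=L-a=4):
  M_4 = Pbx/L  [x≤a] = (-20)·4·4/12 = -80/3 kN·m
Superposition: M = Σ M_i = 2906/9 kN·m ≈ 322.888889 kN·m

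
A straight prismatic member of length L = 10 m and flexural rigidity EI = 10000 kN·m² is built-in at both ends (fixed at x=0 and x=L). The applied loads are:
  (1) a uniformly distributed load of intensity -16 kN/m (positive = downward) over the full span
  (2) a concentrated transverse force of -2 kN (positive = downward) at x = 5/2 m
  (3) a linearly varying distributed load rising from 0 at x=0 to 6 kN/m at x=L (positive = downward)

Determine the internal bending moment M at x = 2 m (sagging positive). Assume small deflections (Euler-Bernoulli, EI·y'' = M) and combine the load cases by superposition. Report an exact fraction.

Load 1 — uniform load w=-16 kN/m over full span:
  M_1 = wLx/2 - wL²/12 - wx²/2 = (-16)·10·2/2 - (-16)·10²/12 - (-16)·2²/2 = 16/3 kN·m
Load 2 — point force P=-2 kN at a=5/2 m (b=L-a=15/2):
  M_2 = Pb²(3a+b)x/L³ - Pab²/L²  [x≤a] = (-2)·(15/2)²·(3·(5/2)+(15/2))·2/10³ - (-2)·(5/2)·(15/2)²/10² = -9/16 kN·m
Load 3 — triangular load w₀=6 kN/m (0→w₀ over full span):
  M_3 = 3w₀Lx/20 - w₀L²/30 - w₀x³/(6L) = 3·6·10·2/20 - 6·10²/30 - 6·2³/(6·10) = -14/5 kN·m
Superposition: M = Σ M_i = 473/240 kN·m ≈ 1.970833 kN·m

M(2) = 473/240 kN·m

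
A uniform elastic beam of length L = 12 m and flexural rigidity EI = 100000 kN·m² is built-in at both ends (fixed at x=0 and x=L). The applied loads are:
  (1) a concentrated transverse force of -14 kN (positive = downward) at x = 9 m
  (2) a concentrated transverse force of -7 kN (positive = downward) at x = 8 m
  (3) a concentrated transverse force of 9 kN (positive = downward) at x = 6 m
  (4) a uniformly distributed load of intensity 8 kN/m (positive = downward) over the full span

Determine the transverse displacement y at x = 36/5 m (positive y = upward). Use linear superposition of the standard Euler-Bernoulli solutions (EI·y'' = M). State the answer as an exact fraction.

Load 1 — point force P=-14 kN at a=9 m (b=L-a=3):
  y_1 = -Pb²x²(3aL-(3a+b)x)/(6L³EI)  [x≤a] = -(-14)·3²·(36/5)²·(3·9·12-(3·9+3)·(36/5))/(6·12³·100000) = 1701/2500000 m
Load 2 — point force P=-7 kN at a=8 m (b=L-a=4):
  y_2 = -Pb²x²(3aL-(3a+b)x)/(6L³EI)  [x≤a] = -(-7)·4²·(36/5)²·(3·8·12-(3·8+4)·(36/5))/(6·12³·100000) = 189/390625 m
Load 3 — point force P=9 kN at a=6 m (b=L-a=6):
  y_3 = -Pa²(L-x)²(3bL-(3b+a)(L-x))/(6L³EI)  [x>a] = -9·6²·(12-(36/5))²·(3·6·12-(3·6+6)·(12-(36/5)))/(6·12³·100000) = -567/781250 m
Load 4 — uniform load w=8 kN/m over full span:
  y_4 = -wx²(L-x)²/(24EI) = -8·(36/5)²·(12-(36/5))²/(24·100000) = -7776/1953125 m
Superposition: y = Σ y_i = -221427/62500000 m ≈ -0.003543 m

y(36/5) = -221427/62500000 m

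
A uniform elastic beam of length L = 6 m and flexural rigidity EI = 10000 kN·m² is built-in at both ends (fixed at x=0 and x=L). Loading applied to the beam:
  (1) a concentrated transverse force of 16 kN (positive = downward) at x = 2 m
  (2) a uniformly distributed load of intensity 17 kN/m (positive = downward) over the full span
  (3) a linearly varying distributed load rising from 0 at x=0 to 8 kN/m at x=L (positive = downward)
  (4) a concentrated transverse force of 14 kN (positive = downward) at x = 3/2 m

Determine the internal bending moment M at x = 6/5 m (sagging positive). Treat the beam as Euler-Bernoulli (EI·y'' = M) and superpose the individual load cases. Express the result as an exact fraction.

Load 1 — point force P=16 kN at a=2 m (b=L-a=4):
  M_1 = Pb²(3a+b)x/L³ - Pab²/L²  [x≤a] = 16·4²·(3·2+4)·(6/5)/6³ - 16·2·4²/6² = 0 kN·m
Load 2 — uniform load w=17 kN/m over full span:
  M_2 = wLx/2 - wL²/12 - wx²/2 = 17·6·(6/5)/2 - 17·6²/12 - 17·(6/5)²/2 = -51/25 kN·m
Load 3 — triangular load w₀=8 kN/m (0→w₀ over full span):
  M_3 = 3w₀Lx/20 - w₀L²/30 - w₀x³/(6L) = 3·8·6·(6/5)/20 - 8·6²/30 - 8·(6/5)³/(6·6) = -168/125 kN·m
Load 4 — point force P=14 kN at a=3/2 m (b=L-a=9/2):
  M_4 = Pb²(3a+b)x/L³ - Pab²/L²  [x≤a] = 14·(9/2)²·(3·(3/2)+(9/2))·(6/5)/6³ - 14·(3/2)·(9/2)²/6² = 189/80 kN·m
Superposition: M = Σ M_i = -2043/2000 kN·m ≈ -1.021500 kN·m

M(6/5) = -2043/2000 kN·m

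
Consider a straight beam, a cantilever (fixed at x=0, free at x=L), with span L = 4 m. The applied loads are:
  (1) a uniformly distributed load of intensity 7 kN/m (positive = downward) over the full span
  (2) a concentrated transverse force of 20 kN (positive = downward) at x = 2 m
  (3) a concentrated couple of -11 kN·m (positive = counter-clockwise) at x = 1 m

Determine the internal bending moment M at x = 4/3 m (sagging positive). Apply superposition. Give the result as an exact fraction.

M(4/3) = -344/9 kN·m

Load 1 — uniform load w=7 kN/m over full span:
  M_1 = -w(L-x)²/2 = -7·(4-(4/3))²/2 = -224/9 kN·m
Load 2 — point force P=20 kN at a=2 m (b=L-a=2):
  M_2 = -P(a-x)  [x≤a] = -20·(2-(4/3)) = -40/3 kN·m
Load 3 — applied couple M₀=-11 kN·m at a=1 m (b=L-a=3):
  M_3 = 0  [x>a] = 0 kN·m
Superposition: M = Σ M_i = -344/9 kN·m ≈ -38.222222 kN·m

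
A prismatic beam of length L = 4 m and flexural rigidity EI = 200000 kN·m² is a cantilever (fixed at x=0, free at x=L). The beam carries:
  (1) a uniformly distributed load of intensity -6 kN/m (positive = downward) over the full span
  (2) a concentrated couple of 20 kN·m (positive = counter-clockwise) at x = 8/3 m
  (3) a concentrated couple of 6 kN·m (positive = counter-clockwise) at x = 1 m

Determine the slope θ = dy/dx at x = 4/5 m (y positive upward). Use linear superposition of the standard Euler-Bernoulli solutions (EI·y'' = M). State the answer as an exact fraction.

Load 1 — uniform load w=-6 kN/m over full span:
  θ_1 = -wx(x²-3Lx+3L²)/(6EI) = -(-6)·(4/5)·((4/5)²-3·4·(4/5)+3·4²)/(6·200000) = 61/390625 rad
Load 2 — applied couple M₀=20 kN·m at a=8/3 m (b=L-a=4/3):
  θ_2 = M₀x/EI  [x≤a] = 20·(4/5)/200000 = 1/12500 rad
Load 3 — applied couple M₀=6 kN·m at a=1 m (b=L-a=3):
  θ_3 = M₀x/EI  [x≤a] = 6·(4/5)/200000 = 3/125000 rad
Superposition: θ = Σ θ_i = 813/3125000 rad ≈ 0.000260 rad

θ(4/5) = 813/3125000 rad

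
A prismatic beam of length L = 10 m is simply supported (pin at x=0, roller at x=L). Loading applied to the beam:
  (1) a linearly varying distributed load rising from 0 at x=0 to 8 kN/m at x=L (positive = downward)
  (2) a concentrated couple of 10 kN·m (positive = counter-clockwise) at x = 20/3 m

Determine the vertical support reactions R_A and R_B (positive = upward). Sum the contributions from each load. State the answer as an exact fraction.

R_A = 43/3 kN, R_B = 77/3 kN

Load 1 — triangular load w₀=8 kN/m (0→w₀ over full span):
  R_A = w₀L/6 = 8·10/6 = 40/3 kN
  R_B = w₀L/3 = 8·10/3 = 80/3 kN
Load 2 — applied couple M₀=10 kN·m at a=20/3 m (b=L-a=10/3):
  R_A = M₀/L = 10/10 = 1 kN
  R_B = -M₀/L = -10/10 = -1 kN
Superposition: R_A = 43/3 kN, R_B = 77/3 kN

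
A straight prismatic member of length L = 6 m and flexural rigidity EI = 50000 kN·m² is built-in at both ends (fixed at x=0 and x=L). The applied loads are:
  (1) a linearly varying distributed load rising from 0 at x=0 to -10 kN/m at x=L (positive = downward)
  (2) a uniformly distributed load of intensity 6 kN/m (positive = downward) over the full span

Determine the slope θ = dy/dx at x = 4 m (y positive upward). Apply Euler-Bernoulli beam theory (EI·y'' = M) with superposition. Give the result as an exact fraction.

θ(4) = 1/28125 rad

Load 1 — triangular load w₀=-10 kN/m (0→w₀ over full span):
  θ_1 = -w₀(2x(L-x)(L-2x)(x+2L)+x²(L-x)²)/(120LEI) = -(-10)·(2·4·(6-4)·(6-2·4)·(4+2·6)+4²·(6-4)²)/(120·6·50000) = -7/56250 rad
Load 2 — uniform load w=6 kN/m over full span:
  θ_2 = -wx(L-x)(L-2x)/(12EI) = -6·4·(6-4)·(6-2·4)/(12·50000) = 1/6250 rad
Superposition: θ = Σ θ_i = 1/28125 rad ≈ 0.000036 rad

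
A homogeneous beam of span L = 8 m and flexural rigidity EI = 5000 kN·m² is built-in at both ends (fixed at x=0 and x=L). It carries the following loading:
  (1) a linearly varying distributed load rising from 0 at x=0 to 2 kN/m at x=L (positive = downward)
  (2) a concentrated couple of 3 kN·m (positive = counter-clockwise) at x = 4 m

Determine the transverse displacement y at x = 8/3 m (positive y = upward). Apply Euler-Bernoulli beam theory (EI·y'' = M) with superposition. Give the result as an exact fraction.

y(8/3) = -3989/2278125 m

Load 1 — triangular load w₀=2 kN/m (0→w₀ over full span):
  y_1 = -w₀x²(L-x)²(x+2L)/(120LEI) = -2·(8/3)²·(8-(8/3))²·((8/3)+2·8)/(120·8·5000) = -3584/2278125 m
Load 2 — applied couple M₀=3 kN·m at a=4 m (b=L-a=4):
  y_2 = (R_Ax³/6 - M_Ax²/2)/EI  [x≤a] with R_A=9/16, M_A=3/4 = ((9/16)·(8/3)³/6 - (3/4)·(8/3)²/2)/5000 = -1/5625 m
Superposition: y = Σ y_i = -3989/2278125 m ≈ -0.001751 m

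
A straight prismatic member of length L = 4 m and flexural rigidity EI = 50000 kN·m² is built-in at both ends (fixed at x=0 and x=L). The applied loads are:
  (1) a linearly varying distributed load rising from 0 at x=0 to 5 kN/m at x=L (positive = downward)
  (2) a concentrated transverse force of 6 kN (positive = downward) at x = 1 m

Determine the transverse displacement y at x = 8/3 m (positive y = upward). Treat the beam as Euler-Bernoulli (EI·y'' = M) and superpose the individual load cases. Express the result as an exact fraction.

Load 1 — triangular load w₀=5 kN/m (0→w₀ over full span):
  y_1 = -w₀x²(L-x)²(x+2L)/(120LEI) = -5·(8/3)²·(4-(8/3))²·((8/3)+2·4)/(120·4·50000) = -64/2278125 m
Load 2 — point force P=6 kN at a=1 m (b=L-a=3):
  y_2 = -Pa²(L-x)²(3bL-(3b+a)(L-x))/(6L³EI)  [x>a] = -6·1²·(4-(8/3))²·(3·3·4-(3·3+1)·(4-(8/3)))/(6·4³·50000) = -17/1350000 m
Superposition: y = Σ y_i = -1483/36450000 m ≈ -0.000041 m

y(8/3) = -1483/36450000 m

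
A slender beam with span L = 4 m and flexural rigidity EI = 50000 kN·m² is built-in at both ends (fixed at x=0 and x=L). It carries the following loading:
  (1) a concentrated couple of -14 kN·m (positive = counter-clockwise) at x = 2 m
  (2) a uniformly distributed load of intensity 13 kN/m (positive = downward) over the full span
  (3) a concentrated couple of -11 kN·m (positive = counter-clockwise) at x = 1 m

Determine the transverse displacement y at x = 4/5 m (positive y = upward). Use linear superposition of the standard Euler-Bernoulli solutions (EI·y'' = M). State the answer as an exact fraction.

Load 1 — applied couple M₀=-14 kN·m at a=2 m (b=L-a=2):
  y_1 = (R_Ax³/6 - M_Ax²/2)/EI  [x≤a] with R_A=-21/4, M_A=-7/2 = ((-21/4)·(4/5)³/6 - (-7/2)·(4/5)²/2)/50000 = 21/1562500 m
Load 2 — uniform load w=13 kN/m over full span:
  y_2 = -wx²(L-x)²/(24EI) = -13·(4/5)²·(4-(4/5))²/(24·50000) = -416/5859375 m
Load 3 — applied couple M₀=-11 kN·m at a=1 m (b=L-a=3):
  y_3 = (R_Ax³/6 - M_Ax²/2)/EI  [x≤a] with R_A=-99/32, M_A=33/16 = ((-99/32)·(4/5)³/6 - (33/16)·(4/5)²/2)/50000 = -231/12500000 m
Superposition: y = Σ y_i = -14257/187500000 m ≈ -0.000076 m

y(4/5) = -14257/187500000 m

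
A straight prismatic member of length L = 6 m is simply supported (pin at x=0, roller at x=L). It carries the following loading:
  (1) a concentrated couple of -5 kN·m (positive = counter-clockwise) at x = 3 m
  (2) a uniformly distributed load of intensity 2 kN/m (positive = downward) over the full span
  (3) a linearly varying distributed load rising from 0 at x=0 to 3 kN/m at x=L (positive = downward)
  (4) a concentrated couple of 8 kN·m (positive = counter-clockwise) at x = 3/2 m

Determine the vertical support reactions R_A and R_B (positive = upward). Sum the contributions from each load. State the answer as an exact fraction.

Load 1 — applied couple M₀=-5 kN·m at a=3 m (b=L-a=3):
  R_A = M₀/L = (-5)/6 = -5/6 kN
  R_B = -M₀/L = -(-5)/6 = 5/6 kN
Load 2 — uniform load w=2 kN/m over full span:
  R_A = wL/2 = 2·6/2 = 6 kN
  R_B = wL/2 = 2·6/2 = 6 kN
Load 3 — triangular load w₀=3 kN/m (0→w₀ over full span):
  R_A = w₀L/6 = 3·6/6 = 3 kN
  R_B = w₀L/3 = 3·6/3 = 6 kN
Load 4 — applied couple M₀=8 kN·m at a=3/2 m (b=L-a=9/2):
  R_A = M₀/L = 8/6 = 4/3 kN
  R_B = -M₀/L = -8/6 = -4/3 kN
Superposition: R_A = 19/2 kN, R_B = 23/2 kN

R_A = 19/2 kN, R_B = 23/2 kN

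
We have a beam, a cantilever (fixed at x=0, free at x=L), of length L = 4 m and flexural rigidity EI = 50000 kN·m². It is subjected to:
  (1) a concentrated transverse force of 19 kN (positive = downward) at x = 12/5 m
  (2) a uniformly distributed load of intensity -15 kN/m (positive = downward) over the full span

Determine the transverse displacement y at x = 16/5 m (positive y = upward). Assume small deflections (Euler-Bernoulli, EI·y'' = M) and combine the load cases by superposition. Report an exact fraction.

y(16/5) = 1726/390625 m

Load 1 — point force P=19 kN at a=12/5 m (b=L-a=8/5):
  y_1 = -Pa²(3x-a)/(6EI)  [x>a] = -19·(12/5)²·(3·(16/5)-(12/5))/(6·50000) = -1026/390625 m
Load 2 — uniform load w=-15 kN/m over full span:
  y_2 = -wx²(x²-4Lx+6L²)/(24EI) = -(-15)·(16/5)²·((16/5)²-4·4·(16/5)+6·4²)/(24·50000) = 2752/390625 m
Superposition: y = Σ y_i = 1726/390625 m ≈ 0.004419 m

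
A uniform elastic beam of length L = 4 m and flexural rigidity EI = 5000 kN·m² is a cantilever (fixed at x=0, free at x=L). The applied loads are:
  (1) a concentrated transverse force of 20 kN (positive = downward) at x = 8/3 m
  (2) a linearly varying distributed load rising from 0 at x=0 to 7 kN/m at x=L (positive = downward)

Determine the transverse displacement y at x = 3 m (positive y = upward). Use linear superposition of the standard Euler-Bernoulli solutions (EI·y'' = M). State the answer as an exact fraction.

Load 1 — point force P=20 kN at a=8/3 m (b=L-a=4/3):
  y_1 = -Pa²(3x-a)/(6EI)  [x>a] = -20·(8/3)²·(3·3-(8/3))/(6·5000) = -304/10125 m
Load 2 — triangular load w₀=7 kN/m (0→w₀ over full span):
  y_2 = (w₀Lx³/12-w₀L²x²/6-w₀x⁵/(120L))/EI = (7·4·3³/12-7·4²·3²/6-7·3⁵/(120·4))/5000 = -17367/800000 m
Superposition: y = Σ y_i = -3352327/64800000 m ≈ -0.051733 m

y(3) = -3352327/64800000 m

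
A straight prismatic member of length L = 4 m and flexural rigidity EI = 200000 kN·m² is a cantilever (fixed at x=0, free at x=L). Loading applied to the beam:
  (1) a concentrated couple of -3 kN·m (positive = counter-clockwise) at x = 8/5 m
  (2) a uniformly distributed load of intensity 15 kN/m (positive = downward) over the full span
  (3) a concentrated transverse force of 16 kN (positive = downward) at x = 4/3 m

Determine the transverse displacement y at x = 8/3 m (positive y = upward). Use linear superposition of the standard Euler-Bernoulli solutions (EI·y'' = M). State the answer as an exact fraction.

y(8/3) = -19567/12656250 m

Load 1 — applied couple M₀=-3 kN·m at a=8/5 m (b=L-a=12/5):
  y_1 = M₀a(2x-a)/(2EI)  [x>a] = (-3)·(8/5)·(2·(8/3)-(8/5))/(2·200000) = -7/156250 m
Load 2 — uniform load w=15 kN/m over full span:
  y_2 = -wx²(x²-4Lx+6L²)/(24EI) = -15·(8/3)²·((8/3)²-4·4·(8/3)+6·4²)/(24·200000) = -68/50625 m
Load 3 — point force P=16 kN at a=4/3 m (b=L-a=8/3):
  y_3 = -Pa²(3x-a)/(6EI)  [x>a] = -16·(4/3)²·(3·(8/3)-(4/3))/(6·200000) = -8/50625 m
Superposition: y = Σ y_i = -19567/12656250 m ≈ -0.001546 m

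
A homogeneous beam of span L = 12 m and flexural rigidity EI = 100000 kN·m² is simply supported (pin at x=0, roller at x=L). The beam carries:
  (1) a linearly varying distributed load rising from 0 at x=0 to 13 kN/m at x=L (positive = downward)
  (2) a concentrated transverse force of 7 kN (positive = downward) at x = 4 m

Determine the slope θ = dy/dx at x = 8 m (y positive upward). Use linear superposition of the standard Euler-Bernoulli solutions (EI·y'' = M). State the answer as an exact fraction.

θ(8) = 679/281250 rad

Load 1 — triangular load w₀=13 kN/m (0→w₀ over full span):
  θ_1 = -w₀(7L⁴-30L²x²+15x⁴)/(360LEI) = -13·(7·12⁴-30·12²·8²+15·8⁴)/(360·12·100000) = 1183/562500 rad
Load 2 — point force P=7 kN at a=4 m (b=L-a=8):
  θ_2 = -Pa(2L²-6Lx+3x²+a²)/(6LEI)  [x>a] = -7·4·(2·12²-6·12·8+3·8²+4²)/(6·12·100000) = 7/22500 rad
Superposition: θ = Σ θ_i = 679/281250 rad ≈ 0.002414 rad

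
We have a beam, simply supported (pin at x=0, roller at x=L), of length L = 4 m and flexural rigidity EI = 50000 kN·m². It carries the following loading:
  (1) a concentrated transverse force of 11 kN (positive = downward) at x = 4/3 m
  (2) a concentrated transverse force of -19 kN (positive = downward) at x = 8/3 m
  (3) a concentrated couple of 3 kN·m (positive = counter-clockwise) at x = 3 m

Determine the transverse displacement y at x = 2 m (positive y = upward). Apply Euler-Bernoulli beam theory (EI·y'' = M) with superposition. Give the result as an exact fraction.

y(2) = 443/3240000 m

Load 1 — point force P=11 kN at a=4/3 m (b=L-a=8/3):
  y_1 = -Pa(L-x)(2Lx-a²-x²)/(6LEI)  [x>a] = -11·(4/3)·(4-2)·(2·4·2-(4/3)²-2²)/(6·4·50000) = -253/1012500 m
Load 2 — point force P=-19 kN at a=8/3 m (b=L-a=4/3):
  y_2 = -Pbx(L²-b²-x²)/(6LEI)  [x≤a] = -(-19)·(4/3)·2·(4²-(4/3)²-2²)/(6·4·50000) = 437/1012500 m
Load 3 — applied couple M₀=3 kN·m at a=3 m (b=L-a=1):
  y_3 = (M₀x³/(6L)+C₁x)/EI  [x≤a] with C₁=M₀(3b²-L²)/(6L)=-13/8 = (3·2³/(6·4)+(-13/8)·2)/50000 = -9/200000 m
Superposition: y = Σ y_i = 443/3240000 m ≈ 0.000137 m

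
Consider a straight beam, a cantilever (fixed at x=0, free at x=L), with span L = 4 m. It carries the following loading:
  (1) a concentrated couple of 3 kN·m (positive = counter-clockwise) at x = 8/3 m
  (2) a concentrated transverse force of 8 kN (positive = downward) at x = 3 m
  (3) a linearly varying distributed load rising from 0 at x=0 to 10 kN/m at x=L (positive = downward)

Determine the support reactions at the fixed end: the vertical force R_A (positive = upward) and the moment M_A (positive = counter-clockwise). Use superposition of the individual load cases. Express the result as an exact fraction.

R_A = 28 kN, M_A = 223/3 kN·m

Load 1 — applied couple M₀=3 kN·m at a=8/3 m (b=L-a=4/3):
  R_A = 0 kN
  M_A = -M₀ = -3 kN·m
Load 2 — point force P=8 kN at a=3 m (b=L-a=1):
  R_A = P = 8 kN
  M_A = Pa = 8·3 = 24 kN·m
Load 3 — triangular load w₀=10 kN/m (0→w₀ over full span):
  R_A = w₀L/2 = 10·4/2 = 20 kN
  M_A = w₀L²/3 = 10·4²/3 = 160/3 kN·m
Superposition: R_A = 28 kN, M_A = 223/3 kN·m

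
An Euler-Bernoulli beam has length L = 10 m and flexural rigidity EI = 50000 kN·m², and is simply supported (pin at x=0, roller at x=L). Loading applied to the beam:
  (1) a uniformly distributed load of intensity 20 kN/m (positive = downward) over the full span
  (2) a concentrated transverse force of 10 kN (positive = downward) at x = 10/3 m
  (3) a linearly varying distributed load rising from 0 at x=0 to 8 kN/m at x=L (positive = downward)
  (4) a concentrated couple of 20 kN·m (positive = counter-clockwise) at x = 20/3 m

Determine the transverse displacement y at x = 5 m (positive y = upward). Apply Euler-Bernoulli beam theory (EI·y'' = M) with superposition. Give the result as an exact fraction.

y(5) = -437/6480 m

Load 1 — uniform load w=20 kN/m over full span:
  y_1 = -wx(L³-2Lx²+x³)/(24EI) = -20·5·(10³-2·10·5²+5³)/(24·50000) = -5/96 m
Load 2 — point force P=10 kN at a=10/3 m (b=L-a=20/3):
  y_2 = -Pa(L-x)(2Lx-a²-x²)/(6LEI)  [x>a] = -10·(10/3)·(10-5)·(2·10·5-(10/3)²-5²)/(6·10·50000) = -23/6480 m
Load 3 — triangular load w₀=8 kN/m (0→w₀ over full span):
  y_3 = -w₀x(7L⁴-10L²x²+3x⁴)/(360LEI) = -8·5·(7·10⁴-10·10²·5²+3·5⁴)/(360·10·50000) = -1/96 m
Load 4 — applied couple M₀=20 kN·m at a=20/3 m (b=L-a=10/3):
  y_4 = (M₀x³/(6L)+C₁x)/EI  [x≤a] with C₁=M₀(3b²-L²)/(6L)=-200/9 = (20·5³/(6·10)+(-200/9)·5)/50000 = -1/720 m
Superposition: y = Σ y_i = -437/6480 m ≈ -0.067438 m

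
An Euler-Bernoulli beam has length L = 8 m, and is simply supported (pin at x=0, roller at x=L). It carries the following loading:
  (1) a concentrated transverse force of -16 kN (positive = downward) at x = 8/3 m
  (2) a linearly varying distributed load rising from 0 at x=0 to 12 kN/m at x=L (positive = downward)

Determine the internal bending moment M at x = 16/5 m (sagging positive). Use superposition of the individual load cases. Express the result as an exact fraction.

Load 1 — point force P=-16 kN at a=8/3 m (b=L-a=16/3):
  M_1 = Pa(L-x)/L  [x>a] = (-16)·(8/3)·(8-(16/5))/8 = -128/5 kN·m
Load 2 — triangular load w₀=12 kN/m (0→w₀ over full span):
  M_2 = w₀Lx/6 - w₀x³/(6L) = 12·8·(16/5)/6 - 12·(16/5)³/(6·8) = 5376/125 kN·m
Superposition: M = Σ M_i = 2176/125 kN·m ≈ 17.408000 kN·m

M(16/5) = 2176/125 kN·m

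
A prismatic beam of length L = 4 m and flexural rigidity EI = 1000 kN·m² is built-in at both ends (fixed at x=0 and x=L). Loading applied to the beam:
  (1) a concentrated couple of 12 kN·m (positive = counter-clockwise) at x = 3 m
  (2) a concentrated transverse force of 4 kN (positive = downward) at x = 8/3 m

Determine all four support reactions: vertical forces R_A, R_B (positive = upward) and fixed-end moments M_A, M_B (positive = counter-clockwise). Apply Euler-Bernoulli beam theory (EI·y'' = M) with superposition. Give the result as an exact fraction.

R_A = 953/216 kN, M_A = 533/108 kN·m, R_B = -89/216 kN, M_B = -499/108 kN·m

Load 1 — applied couple M₀=12 kN·m at a=3 m (b=L-a=1):
  R_A = 6M₀ab/L³ = 6·12·3·1/4³ = 27/8 kN
  M_A = M₀b(2a-b)/L² = 12·1·(2·3-1)/4² = 15/4 kN·m
  R_B = -6M₀ab/L³ = -6·12·3·1/4³ = -27/8 kN
  M_B = M₀a(2b-a)/L² = 12·3·(2·1-3)/4² = -9/4 kN·m
Load 2 — point force P=4 kN at a=8/3 m (b=L-a=4/3):
  R_A = Pb²(3a+b)/L³ = 4·(4/3)²·(3·(8/3)+(4/3))/4³ = 28/27 kN
  M_A = Pab²/L² = 4·(8/3)·(4/3)²/4² = 32/27 kN·m
  R_B = Pa²(a+3b)/L³ = 4·(8/3)²·((8/3)+3·(4/3))/4³ = 80/27 kN
  M_B = -Pa²b/L² = -4·(8/3)²·(4/3)/4² = -64/27 kN·m
Superposition: R_A = 953/216 kN, M_A = 533/108 kN·m, R_B = -89/216 kN, M_B = -499/108 kN·m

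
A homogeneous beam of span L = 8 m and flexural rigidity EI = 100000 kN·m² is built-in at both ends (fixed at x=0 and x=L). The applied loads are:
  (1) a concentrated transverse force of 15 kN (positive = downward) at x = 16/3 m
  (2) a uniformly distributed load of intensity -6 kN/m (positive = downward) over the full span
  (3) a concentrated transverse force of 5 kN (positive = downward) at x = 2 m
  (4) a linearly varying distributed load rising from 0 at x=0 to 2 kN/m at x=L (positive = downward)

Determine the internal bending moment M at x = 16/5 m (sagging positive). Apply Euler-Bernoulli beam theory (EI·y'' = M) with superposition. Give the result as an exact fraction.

M(16/5) = -59413/9000 kN·m

Load 1 — point force P=15 kN at a=16/3 m (b=L-a=8/3):
  M_1 = Pb²(3a+b)x/L³ - Pab²/L²  [x≤a] = 15·(8/3)²·(3·(16/3)+(8/3))·(16/5)/8³ - 15·(16/3)·(8/3)²/8² = 32/9 kN·m
Load 2 — uniform load w=-6 kN/m over full span:
  M_2 = wLx/2 - wL²/12 - wx²/2 = (-6)·8·(16/5)/2 - (-6)·8²/12 - (-6)·(16/5)²/2 = -352/25 kN·m
Load 3 — point force P=5 kN at a=2 m (b=L-a=6):
  M_3 = Pa²(a+3b)(L-x)/L³ - Pa²b/L²  [x>a] = 5·2²·(2+3·6)·(8-(16/5))/8³ - 5·2²·6/8² = 15/8 kN·m
Load 4 — triangular load w₀=2 kN/m (0→w₀ over full span):
  M_4 = 3w₀Lx/20 - w₀L²/30 - w₀x³/(6L) = 3·2·8·(16/5)/20 - 2·8²/30 - 2·(16/5)³/(6·8) = 256/125 kN·m
Superposition: M = Σ M_i = -59413/9000 kN·m ≈ -6.601444 kN·m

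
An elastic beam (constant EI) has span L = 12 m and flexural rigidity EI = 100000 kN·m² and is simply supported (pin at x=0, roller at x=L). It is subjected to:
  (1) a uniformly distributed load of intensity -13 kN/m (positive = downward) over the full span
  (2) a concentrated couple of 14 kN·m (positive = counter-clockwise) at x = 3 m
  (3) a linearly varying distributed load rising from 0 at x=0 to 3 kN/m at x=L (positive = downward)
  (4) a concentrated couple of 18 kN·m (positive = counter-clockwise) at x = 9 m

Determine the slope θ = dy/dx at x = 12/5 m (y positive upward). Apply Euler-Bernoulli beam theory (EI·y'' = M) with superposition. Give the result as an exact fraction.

θ(12/5) = 204727/31250000 rad

Load 1 — uniform load w=-13 kN/m over full span:
  θ_1 = -w(L³-6Lx²+4x³)/(24EI) = -(-13)·(12³-6·12·(12/5)²+4·(12/5)³)/(24·100000) = 11583/1562500 rad
Load 2 — applied couple M₀=14 kN·m at a=3 m (b=L-a=9):
  θ_2 = (M₀x²/(2L)+C₁)/EI  [x≤a] with C₁=M₀(3b²-L²)/(6L)=77/4 = (14·(12/5)²/(2·12)+(77/4))/100000 = 2261/10000000 rad
Load 3 — triangular load w₀=3 kN/m (0→w₀ over full span):
  θ_3 = -w₀(7L⁴-30L²x²+15x⁴)/(360LEI) = -3·(7·12⁴-30·12²·(12/5)²+15·(12/5)⁴)/(360·12·100000) = -1638/1953125 rad
Load 4 — applied couple M₀=18 kN·m at a=9 m (b=L-a=3):
  θ_4 = (M₀x²/(2L)+C₁)/EI  [x≤a] with C₁=M₀(3b²-L²)/(6L)=-117/4 = (18·(12/5)²/(2·12)+(-117/4))/100000 = -2493/10000000 rad
Superposition: θ = Σ θ_i = 204727/31250000 rad ≈ 0.006551 rad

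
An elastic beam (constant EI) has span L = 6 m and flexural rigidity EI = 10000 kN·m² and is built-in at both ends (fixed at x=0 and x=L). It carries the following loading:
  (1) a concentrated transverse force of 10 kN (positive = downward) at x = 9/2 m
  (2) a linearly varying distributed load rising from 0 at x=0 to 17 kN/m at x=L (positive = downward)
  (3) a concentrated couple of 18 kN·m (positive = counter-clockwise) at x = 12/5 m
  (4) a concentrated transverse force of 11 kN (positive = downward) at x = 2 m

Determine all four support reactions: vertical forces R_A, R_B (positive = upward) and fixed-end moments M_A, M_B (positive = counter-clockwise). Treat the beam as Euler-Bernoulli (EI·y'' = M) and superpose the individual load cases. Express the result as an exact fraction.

Load 1 — point force P=10 kN at a=9/2 m (b=L-a=3/2):
  R_A = Pb²(3a+b)/L³ = 10·(3/2)²·(3·(9/2)+(3/2))/6³ = 25/16 kN
  M_A = Pab²/L² = 10·(9/2)·(3/2)²/6² = 45/16 kN·m
  R_B = Pa²(a+3b)/L³ = 10·(9/2)²·((9/2)+3·(3/2))/6³ = 135/16 kN
  M_B = -Pa²b/L² = -10·(9/2)²·(3/2)/6² = -135/16 kN·m
Load 2 — triangular load w₀=17 kN/m (0→w₀ over full span):
  R_A = 3w₀L/20 = 3·17·6/20 = 153/10 kN
  M_A = w₀L²/30 = 17·6²/30 = 102/5 kN·m
  R_B = 7w₀L/20 = 7·17·6/20 = 357/10 kN
  M_B = -w₀L²/20 = -17·6²/20 = -153/5 kN·m
Load 3 — applied couple M₀=18 kN·m at a=12/5 m (b=L-a=18/5):
  R_A = 6M₀ab/L³ = 6·18·(12/5)·(18/5)/6³ = 108/25 kN
  M_A = M₀b(2a-b)/L² = 18·(18/5)·(2·(12/5)-(18/5))/6² = 54/25 kN·m
  R_B = -6M₀ab/L³ = -6·18·(12/5)·(18/5)/6³ = -108/25 kN
  M_B = M₀a(2b-a)/L² = 18·(12/5)·(2·(18/5)-(12/5))/6² = 144/25 kN·m
Load 4 — point force P=11 kN at a=2 m (b=L-a=4):
  R_A = Pb²(3a+b)/L³ = 11·4²·(3·2+4)/6³ = 220/27 kN
  M_A = Pab²/L² = 11·2·4²/6² = 88/9 kN·m
  R_B = Pa²(a+3b)/L³ = 11·2²·(2+3·4)/6³ = 77/27 kN
  M_B = -Pa²b/L² = -11·2²·4/6² = -44/9 kN·m
Superposition: R_A = 316771/10800 kN, M_A = 126541/3600 kN·m, R_B = 460829/10800 kN, M_B = -137399/3600 kN·m

R_A = 316771/10800 kN, M_A = 126541/3600 kN·m, R_B = 460829/10800 kN, M_B = -137399/3600 kN·m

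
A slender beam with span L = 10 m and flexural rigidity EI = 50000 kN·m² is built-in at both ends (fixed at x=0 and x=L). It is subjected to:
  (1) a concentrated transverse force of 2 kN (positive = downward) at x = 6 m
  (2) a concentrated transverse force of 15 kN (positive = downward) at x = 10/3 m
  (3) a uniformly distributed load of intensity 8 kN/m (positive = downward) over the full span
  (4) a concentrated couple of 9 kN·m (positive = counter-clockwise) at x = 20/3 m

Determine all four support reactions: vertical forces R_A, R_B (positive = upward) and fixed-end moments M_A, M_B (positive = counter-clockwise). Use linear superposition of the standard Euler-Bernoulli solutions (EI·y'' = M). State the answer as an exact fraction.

Load 1 — point force P=2 kN at a=6 m (b=L-a=4):
  R_A = Pb²(3a+b)/L³ = 2·4²·(3·6+4)/10³ = 88/125 kN
  M_A = Pab²/L² = 2·6·4²/10² = 48/25 kN·m
  R_B = Pa²(a+3b)/L³ = 2·6²·(6+3·4)/10³ = 162/125 kN
  M_B = -Pa²b/L² = -2·6²·4/10² = -72/25 kN·m
Load 2 — point force P=15 kN at a=10/3 m (b=L-a=20/3):
  R_A = Pb²(3a+b)/L³ = 15·(20/3)²·(3·(10/3)+(20/3))/10³ = 100/9 kN
  M_A = Pab²/L² = 15·(10/3)·(20/3)²/10² = 200/9 kN·m
  R_B = Pa²(a+3b)/L³ = 15·(10/3)²·((10/3)+3·(20/3))/10³ = 35/9 kN
  M_B = -Pa²b/L² = -15·(10/3)²·(20/3)/10² = -100/9 kN·m
Load 3 — uniform load w=8 kN/m over full span:
  R_A = wL/2 = 8·10/2 = 40 kN
  M_A = wL²/12 = 8·10²/12 = 200/3 kN·m
  R_B = wL/2 = 8·10/2 = 40 kN
  M_B = -wL²/12 = -8·10²/12 = -200/3 kN·m
Load 4 — applied couple M₀=9 kN·m at a=20/3 m (b=L-a=10/3):
  R_A = 6M₀ab/L³ = 6·9·(20/3)·(10/3)/10³ = 6/5 kN
  M_A = M₀b(2a-b)/L² = 9·(10/3)·(2·(20/3)-(10/3))/10² = 3 kN·m
  R_B = -6M₀ab/L³ = -6·9·(20/3)·(10/3)/10³ = -6/5 kN
  M_B = M₀a(2b-a)/L² = 9·(20/3)·(2·(10/3)-(20/3))/10² = 0 kN·m
Superposition: R_A = 59642/1125 kN, M_A = 21107/225 kN·m, R_B = 49483/1125 kN, M_B = -18148/225 kN·m

R_A = 59642/1125 kN, M_A = 21107/225 kN·m, R_B = 49483/1125 kN, M_B = -18148/225 kN·m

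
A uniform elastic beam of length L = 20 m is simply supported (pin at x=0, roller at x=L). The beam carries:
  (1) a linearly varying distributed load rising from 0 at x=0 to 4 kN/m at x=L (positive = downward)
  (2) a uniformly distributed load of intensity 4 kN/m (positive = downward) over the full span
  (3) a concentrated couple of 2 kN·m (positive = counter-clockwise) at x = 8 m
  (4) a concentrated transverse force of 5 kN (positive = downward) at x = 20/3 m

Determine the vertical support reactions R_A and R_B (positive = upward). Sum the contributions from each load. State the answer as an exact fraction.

Load 1 — triangular load w₀=4 kN/m (0→w₀ over full span):
  R_A = w₀L/6 = 4·20/6 = 40/3 kN
  R_B = w₀L/3 = 4·20/3 = 80/3 kN
Load 2 — uniform load w=4 kN/m over full span:
  R_A = wL/2 = 4·20/2 = 40 kN
  R_B = wL/2 = 4·20/2 = 40 kN
Load 3 — applied couple M₀=2 kN·m at a=8 m (b=L-a=12):
  R_A = M₀/L = 2/20 = 1/10 kN
  R_B = -M₀/L = -2/20 = -1/10 kN
Load 4 — point force P=5 kN at a=20/3 m (b=L-a=40/3):
  R_A = Pb/L = 5·(40/3)/20 = 10/3 kN
  R_B = Pa/L = 5·(20/3)/20 = 5/3 kN
Superposition: R_A = 1703/30 kN, R_B = 2047/30 kN

R_A = 1703/30 kN, R_B = 2047/30 kN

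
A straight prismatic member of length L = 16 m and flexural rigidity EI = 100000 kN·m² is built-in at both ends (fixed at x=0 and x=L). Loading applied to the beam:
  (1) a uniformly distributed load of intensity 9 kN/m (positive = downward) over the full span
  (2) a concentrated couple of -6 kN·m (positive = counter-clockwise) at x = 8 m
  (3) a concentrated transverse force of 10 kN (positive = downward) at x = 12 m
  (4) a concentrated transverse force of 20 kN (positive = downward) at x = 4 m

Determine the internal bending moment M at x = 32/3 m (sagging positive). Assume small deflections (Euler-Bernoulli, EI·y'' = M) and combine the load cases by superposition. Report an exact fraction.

Load 1 — uniform load w=9 kN/m over full span:
  M_1 = wLx/2 - wL²/12 - wx²/2 = 9·16·(32/3)/2 - 9·16²/12 - 9·(32/3)²/2 = 64 kN·m
Load 2 — applied couple M₀=-6 kN·m at a=8 m (b=L-a=8):
  M_2 = R_Ax - M_A - M₀  [x>a] with R_A=-9/16, M_A=-3/2 = (-9/16)·(32/3) - (-3/2) - (-6) = 3/2 kN·m
Load 3 — point force P=10 kN at a=12 m (b=L-a=4):
  M_3 = Pb²(3a+b)x/L³ - Pab²/L²  [x≤a] = 10·4²·(3·12+4)·(32/3)/16³ - 10·12·4²/16² = 55/6 kN·m
Load 4 — point force P=20 kN at a=4 m (b=L-a=12):
  M_4 = Pa²(a+3b)(L-x)/L³ - Pa²b/L²  [x>a] = 20·4²·(4+3·12)·(16-(32/3))/16³ - 20·4²·12/16² = 5/3 kN·m
Superposition: M = Σ M_i = 229/3 kN·m ≈ 76.333333 kN·m

M(32/3) = 229/3 kN·m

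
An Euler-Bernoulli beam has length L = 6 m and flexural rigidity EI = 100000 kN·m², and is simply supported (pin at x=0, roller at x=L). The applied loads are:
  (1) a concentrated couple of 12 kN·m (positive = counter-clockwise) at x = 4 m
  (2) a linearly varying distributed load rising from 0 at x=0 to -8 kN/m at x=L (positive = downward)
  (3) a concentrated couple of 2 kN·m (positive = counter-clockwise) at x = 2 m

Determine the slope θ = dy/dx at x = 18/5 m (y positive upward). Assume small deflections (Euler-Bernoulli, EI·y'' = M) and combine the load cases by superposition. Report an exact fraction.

Load 1 — applied couple M₀=12 kN·m at a=4 m (b=L-a=2):
  θ_1 = (M₀x²/(2L)+C₁)/EI  [x≤a] with C₁=M₀(3b²-L²)/(6L)=-8 = (12·(18/5)²/(2·6)+(-8))/100000 = 31/625000 rad
Load 2 — triangular load w₀=-8 kN/m (0→w₀ over full span):
  θ_2 = -w₀(7L⁴-30L²x²+15x⁴)/(360LEI) = -(-8)·(7·6⁴-30·6²·(18/5)²+15·(18/5)⁴)/(360·6·100000) = -174/1953125 rad
Load 3 — applied couple M₀=2 kN·m at a=2 m (b=L-a=4):
  θ_3 = (M₀x²/(2L)-M₀(x-a)+C₁)/EI  [x>a] with C₁=M₀(3b²-L²)/(6L)=2/3 = (2·(18/5)²/(2·6)-2·((18/5)-2)+(2/3))/100000 = -7/1875000 rad
Superposition: θ = Σ θ_i = -1013/23437500 rad ≈ -0.000043 rad

θ(18/5) = -1013/23437500 rad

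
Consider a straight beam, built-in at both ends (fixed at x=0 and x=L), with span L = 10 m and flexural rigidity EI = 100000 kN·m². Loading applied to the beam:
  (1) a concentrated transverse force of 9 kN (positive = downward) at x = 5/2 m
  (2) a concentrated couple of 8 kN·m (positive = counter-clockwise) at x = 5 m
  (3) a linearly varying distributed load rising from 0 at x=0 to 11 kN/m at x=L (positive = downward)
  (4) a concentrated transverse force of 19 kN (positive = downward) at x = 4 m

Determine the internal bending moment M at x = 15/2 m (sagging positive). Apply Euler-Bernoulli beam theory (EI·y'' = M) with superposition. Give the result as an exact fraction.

Load 1 — point force P=9 kN at a=5/2 m (b=L-a=15/2):
  M_1 = Pa²(a+3b)(L-x)/L³ - Pa²b/L²  [x>a] = 9·(5/2)²·((5/2)+3·(15/2))·(10-(15/2))/10³ - 9·(5/2)²·(15/2)/10² = -45/64 kN·m
Load 2 — applied couple M₀=8 kN·m at a=5 m (b=L-a=5):
  M_2 = R_Ax - M_A - M₀  [x>a] with R_A=6/5, M_A=2 = (6/5)·(15/2) - 2 - 8 = -1 kN·m
Load 3 — triangular load w₀=11 kN/m (0→w₀ over full span):
  M_3 = 3w₀Lx/20 - w₀L²/30 - w₀x³/(6L) = 3·11·10·(15/2)/20 - 11·10²/30 - 11·(15/2)³/(6·10) = 935/96 kN·m
Load 4 — point force P=19 kN at a=4 m (b=L-a=6):
  M_4 = Pa²(a+3b)(L-x)/L³ - Pa²b/L²  [x>a] = 19·4²·(4+3·6)·(10-(15/2))/10³ - 19·4²·6/10² = -38/25 kN·m
Superposition: M = Σ M_i = 31279/4800 kN·m ≈ 6.516458 kN·m

M(15/2) = 31279/4800 kN·m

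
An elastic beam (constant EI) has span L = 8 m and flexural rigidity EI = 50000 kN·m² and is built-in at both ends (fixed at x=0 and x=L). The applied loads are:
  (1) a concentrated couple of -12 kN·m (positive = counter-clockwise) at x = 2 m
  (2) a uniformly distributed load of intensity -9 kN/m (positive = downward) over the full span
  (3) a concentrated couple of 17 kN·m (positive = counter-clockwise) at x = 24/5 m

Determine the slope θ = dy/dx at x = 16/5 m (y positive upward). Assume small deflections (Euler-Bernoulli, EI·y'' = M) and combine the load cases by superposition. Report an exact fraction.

Load 1 — applied couple M₀=-12 kN·m at a=2 m (b=L-a=6):
  θ_1 = (R_Ax²/2 - M_Ax - M₀(x-a))/EI  [x>a] with R_A=-27/16, M_A=9/4 = ((-27/16)·(16/5)²/2 - (9/4)·(16/5) - (-12)·((16/5)-2))/50000 = -9/312500 rad
Load 2 — uniform load w=-9 kN/m over full span:
  θ_2 = -wx(L-x)(L-2x)/(12EI) = -(-9)·(16/5)·(8-(16/5))·(8-2·(16/5))/(12·50000) = 144/390625 rad
Load 3 — applied couple M₀=17 kN·m at a=24/5 m (b=L-a=16/5):
  θ_3 = (R_Ax²/2 - M_Ax)/EI  [x≤a] with R_A=153/50, M_A=136/25 = ((153/50)·(16/5)²/2 - (136/25)·(16/5))/50000 = -68/1953125 rad
Superposition: θ = Σ θ_i = 2383/7812500 rad ≈ 0.000305 rad

θ(16/5) = 2383/7812500 rad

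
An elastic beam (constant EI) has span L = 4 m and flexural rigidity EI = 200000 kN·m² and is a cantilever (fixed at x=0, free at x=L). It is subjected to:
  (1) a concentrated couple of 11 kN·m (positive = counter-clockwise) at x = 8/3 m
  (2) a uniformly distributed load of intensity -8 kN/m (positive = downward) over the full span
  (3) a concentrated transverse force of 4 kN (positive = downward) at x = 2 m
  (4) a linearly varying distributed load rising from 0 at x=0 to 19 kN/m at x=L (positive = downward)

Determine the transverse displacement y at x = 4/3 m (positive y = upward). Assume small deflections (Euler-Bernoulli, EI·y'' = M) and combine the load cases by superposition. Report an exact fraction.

Load 1 — applied couple M₀=11 kN·m at a=8/3 m (b=L-a=4/3):
  y_1 = M₀x²/(2EI)  [x≤a] = 11·(4/3)²/(2·200000) = 11/225000 m
Load 2 — uniform load w=-8 kN/m over full span:
  y_2 = -wx²(x²-4Lx+6L²)/(24EI) = -(-8)·(4/3)²·((4/3)²-4·4·(4/3)+6·4²)/(24·200000) = 172/759375 m
Load 3 — point force P=4 kN at a=2 m (b=L-a=2):
  y_3 = -Px²(3a-x)/(6EI)  [x≤a] = -4·(4/3)²·(3·2-(4/3))/(6·200000) = -7/253125 m
Load 4 — triangular load w₀=19 kN/m (0→w₀ over full span):
  y_4 = (w₀Lx³/12-w₀L²x²/6-w₀x⁵/(120L))/EI = (19·4·(4/3)³/12-19·4²·(4/3)²/6-19·(4/3)⁵/(120·4))/200000 = -8569/22781250 m
Superposition: y = Σ y_i = -11701/91125000 m ≈ -0.000128 m

y(4/3) = -11701/91125000 m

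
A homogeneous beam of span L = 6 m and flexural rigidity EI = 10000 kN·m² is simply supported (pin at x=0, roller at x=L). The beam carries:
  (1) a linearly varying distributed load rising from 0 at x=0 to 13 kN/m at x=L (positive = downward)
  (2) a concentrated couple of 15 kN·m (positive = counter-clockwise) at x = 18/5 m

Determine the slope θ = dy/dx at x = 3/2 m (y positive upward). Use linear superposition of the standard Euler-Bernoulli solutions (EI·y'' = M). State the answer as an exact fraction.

θ(3/2) = -58137/12800000 rad

Load 1 — triangular load w₀=13 kN/m (0→w₀ over full span):
  θ_1 = -w₀(7L⁴-30L²x²+15x⁴)/(360LEI) = -13·(7·6⁴-30·6²·(3/2)²+15·(3/2)⁴)/(360·6·10000) = -51753/12800000 rad
Load 2 — applied couple M₀=15 kN·m at a=18/5 m (b=L-a=12/5):
  θ_2 = (M₀x²/(2L)+C₁)/EI  [x≤a] with C₁=M₀(3b²-L²)/(6L)=-39/5 = (15·(3/2)²/(2·6)+(-39/5))/10000 = -399/800000 rad
Superposition: θ = Σ θ_i = -58137/12800000 rad ≈ -0.004542 rad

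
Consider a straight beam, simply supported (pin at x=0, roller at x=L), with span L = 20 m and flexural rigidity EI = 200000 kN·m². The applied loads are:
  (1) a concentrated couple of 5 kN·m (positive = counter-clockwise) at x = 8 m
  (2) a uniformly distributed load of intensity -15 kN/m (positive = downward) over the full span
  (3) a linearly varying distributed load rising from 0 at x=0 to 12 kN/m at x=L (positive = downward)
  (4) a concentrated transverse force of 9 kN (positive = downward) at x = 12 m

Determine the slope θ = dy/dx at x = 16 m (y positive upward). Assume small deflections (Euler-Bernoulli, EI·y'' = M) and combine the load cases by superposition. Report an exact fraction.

Load 1 — applied couple M₀=5 kN·m at a=8 m (b=L-a=12):
  θ_1 = (M₀x²/(2L)-M₀(x-a)+C₁)/EI  [x>a] with C₁=M₀(3b²-L²)/(6L)=4/3 = (5·16²/(2·20)-5·(16-8)+(4/3))/200000 = -1/30000 rad
Load 2 — uniform load w=-15 kN/m over full span:
  θ_2 = -w(L³-6Lx²+4x³)/(24EI) = -(-15)·(20³-6·20·16²+4·16³)/(24·200000) = -99/5000 rad
Load 3 — triangular load w₀=12 kN/m (0→w₀ over full span):
  θ_3 = -w₀(7L⁴-30L²x²+15x⁴)/(360LEI) = -12·(7·20⁴-30·20²·16²+15·16⁴)/(360·20·200000) = 757/93750 rad
Load 4 — point force P=9 kN at a=12 m (b=L-a=8):
  θ_4 = -Pa(2L²-6Lx+3x²+a²)/(6LEI)  [x>a] = -9·12·(2·20²-6·20·16+3·16²+12²)/(6·20·200000) = 117/125000 rad
Superposition: θ = Σ θ_i = -8117/750000 rad ≈ -0.010823 rad

θ(16) = -8117/750000 rad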